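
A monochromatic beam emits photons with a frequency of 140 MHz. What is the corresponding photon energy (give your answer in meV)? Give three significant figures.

Use h = 6.62607015e-34 J·s, 1 eV = 1.602176634e-19 J.
In SI units: f = 140 MHz = 1.4e8 Hz.
For a photon E = hf, so E = 9.276e-26 J.
Converting to meV: E = 5.790e-4 meV ≈ 5.79e-4 meV.

5.79e-4 meV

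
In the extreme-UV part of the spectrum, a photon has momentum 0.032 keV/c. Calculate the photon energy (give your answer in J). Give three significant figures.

5.13 × 10^-18 J

(c = 2.99792458 × 10^8 m/s, 1 eV = 1.602176634 × 10^-19 J.)
First convert: p = 0.032 keV/c = 1.7102 × 10^-26 kg·m/s.
Since E = pc for a photon, E = 5.127 × 10^-18 J.
So E ≈ 5.13 × 10^-18 J.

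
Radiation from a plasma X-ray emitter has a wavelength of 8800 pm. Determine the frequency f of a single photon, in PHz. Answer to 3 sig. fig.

34.1 PHz

Use c = 2.99792458e8 m/s.
In SI units: λ = 8800 pm = 8.8e-9 m.
For a photon f = c/λ, so f = 3.407e16 Hz.
Converting to PHz: f = 34.07 PHz ≈ 34.1 PHz.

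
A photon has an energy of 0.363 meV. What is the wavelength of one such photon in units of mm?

Use h = 6.62607015e-34 J·s, c = 2.99792458e8 m/s, 1 eV = 1.602176634e-19 J.
Convert to SI: E = 0.363 meV = 5.8159e-23 J.
For a photon λ = hc/E, so λ = 0.003416 m.
Converting to mm: λ = 3.416 mm ≈ 3.42 mm.

3.42 mm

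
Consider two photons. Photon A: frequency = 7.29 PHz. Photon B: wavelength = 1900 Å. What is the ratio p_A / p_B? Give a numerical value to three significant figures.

4.62

p_A = 1.611e-26 kg·m/s (from frequency = 7.29 PHz, via p = hf/c).
p_B = 3.487e-27 kg·m/s (from wavelength = 1900 Å, via p = h/λ).
Ratio = 1.611e-26 / 3.487e-27 = 4.62.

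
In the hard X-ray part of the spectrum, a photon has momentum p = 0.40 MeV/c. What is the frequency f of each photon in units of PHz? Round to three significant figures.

9.67 × 10^4 PHz

(h = 6.62607015 × 10^-34 J·s, c = 2.99792458 × 10^8 m/s, 1 eV = 1.602176634 × 10^-19 J.)
In SI units: p = 0.40 MeV/c = 2.1377 × 10^-22 kg·m/s.
The photon relation is f = pc/h, giving f = 9.672 × 10^19 Hz.
Converting to PHz: f = 96720 PHz ≈ 9.67 × 10^4 PHz.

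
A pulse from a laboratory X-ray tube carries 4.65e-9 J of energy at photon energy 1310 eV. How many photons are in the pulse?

Per-photon energy: E = 2.099e-16 J (from energy = 1310 eV).
N = E_total / E_photon = 4.65e-9 J / 2.099e-16 J = 2.22e7.

2.22e7 photons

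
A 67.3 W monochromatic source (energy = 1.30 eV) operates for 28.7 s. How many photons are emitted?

9.27e21 photons

Total energy: E_total = P·t = 67.3 × 28.7 = 1932 J.
Per-photon energy: E = 2.083e-19 J.
N = E_total / E_photon = 9.27e21.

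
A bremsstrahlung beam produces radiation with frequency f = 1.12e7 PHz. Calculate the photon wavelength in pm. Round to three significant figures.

Take c = 2.99792458e8 m/s.
In SI units: f = 1.12e7 PHz = 1.12e22 Hz.
Apply λ = c/f: λ = 2.677e-14 m.
Converting to pm: λ = 0.02677 pm ≈ 0.0268 pm.

0.0268 pm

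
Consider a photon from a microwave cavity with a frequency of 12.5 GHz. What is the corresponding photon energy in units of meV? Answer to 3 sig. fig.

0.0517 meV

Convert to SI: f = 12.5 GHz = 1.25·10^10 Hz.
Apply E = hf: E = 8.283·10^-24 J.
Converting to meV: E = 0.05170 meV ≈ 0.0517 meV.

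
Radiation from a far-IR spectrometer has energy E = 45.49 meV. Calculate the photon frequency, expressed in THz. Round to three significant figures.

(h = 6.62607015e-34 J·s, 1 eV = 1.602176634e-19 J.)
First convert: E = 45.49 meV = 7.2883e-21 J.
The photon relation is f = E/h, giving f = 1.100e13 Hz.
Converting to THz: f = 11.00 THz ≈ 11.0 THz.

11.0 THz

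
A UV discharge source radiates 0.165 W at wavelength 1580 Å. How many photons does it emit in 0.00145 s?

1.90 × 10^14 photons

Total energy: E_total = P·t = 0.165 × 0.00145 = 2.392 × 10^-4 J.
Per-photon energy: E = 1.257 × 10^-18 J.
N = E_total / E_photon = 1.90 × 10^14.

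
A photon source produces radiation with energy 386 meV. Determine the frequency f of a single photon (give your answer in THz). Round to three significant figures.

In SI units: E = 386 meV = 6.1844e-20 J.
Apply f = E/h: f = 9.333e13 Hz.
Converting to THz: f = 93.33 THz ≈ 93.3 THz.

93.3 THz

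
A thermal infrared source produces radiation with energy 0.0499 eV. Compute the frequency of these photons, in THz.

12.1 THz

(h = 6.62607015e-34 J·s, 1 eV = 1.602176634e-19 J.)
First convert: E = 0.0499 eV = 7.9949e-21 J.
Since f = E/h for a photon, f = 1.207e13 Hz.
Converting to THz: f = 12.07 THz ≈ 12.1 THz.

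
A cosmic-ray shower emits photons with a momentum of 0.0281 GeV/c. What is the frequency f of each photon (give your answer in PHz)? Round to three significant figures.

Convert to SI: p = 0.0281 GeV/c = 1.5017e-20 kg·m/s.
For a photon f = pc/h, so f = 6.795e21 Hz.
Converting to PHz: f = 6.795e6 PHz ≈ 6.79e6 PHz.

6.79e6 PHz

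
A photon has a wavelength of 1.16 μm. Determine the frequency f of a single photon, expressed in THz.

In SI units: λ = 1.16 μm = 1.16 × 10^-6 m.
Apply f = c/λ: f = 2.584 × 10^14 Hz.
Converting to THz: f = 258.4 THz ≈ 258 THz.

258 THz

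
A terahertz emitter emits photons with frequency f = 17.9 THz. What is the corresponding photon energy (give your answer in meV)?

74.0 meV

Convert to SI: f = 17.9 THz = 1.79e13 Hz.
Since E = hf for a photon, E = 1.186e-20 J.
Converting to meV: E = 74.03 meV ≈ 74.0 meV.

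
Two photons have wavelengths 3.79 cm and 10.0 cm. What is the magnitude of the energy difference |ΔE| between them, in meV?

Using E = hc/λ: E₁ = 5.241·10^-24 J, E₂ = 1.986·10^-24 J.
|ΔE| = |5.241·10^-24 − 1.986·10^-24| = 3.25·10^-24 J = 0.0203 meV.

0.0203 meV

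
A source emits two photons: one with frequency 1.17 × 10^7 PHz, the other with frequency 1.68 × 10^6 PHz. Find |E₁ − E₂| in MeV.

Using E = hf: E₁ = 7.753 × 10^-12 J, E₂ = 1.113 × 10^-12 J.
|ΔE| = |7.753 × 10^-12 − 1.113 × 10^-12| = 6.64 × 10^-12 J = 41.4 MeV.

41.4 MeV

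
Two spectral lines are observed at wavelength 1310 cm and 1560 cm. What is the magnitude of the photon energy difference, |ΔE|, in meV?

1.52·10^-5 meV

Using E = hc/λ: E₁ = 1.516·10^-26 J, E₂ = 1.273·10^-26 J.
|ΔE| = |1.516·10^-26 − 1.273·10^-26| = 2.43·10^-27 J = 1.52·10^-5 meV.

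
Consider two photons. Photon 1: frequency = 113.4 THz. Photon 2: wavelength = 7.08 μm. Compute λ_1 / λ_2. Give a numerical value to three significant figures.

λ_1 = 2.644 × 10^-6 m (from frequency = 113.4 THz, via λ = c/f).
λ_2 = 7.080 × 10^-6 m (from wavelength = 7.08 μm, via λ given directly).
Ratio = 2.644 × 10^-6 / 7.080 × 10^-6 = 0.373.

0.373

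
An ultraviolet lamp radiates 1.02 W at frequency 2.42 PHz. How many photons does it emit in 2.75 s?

1.75e18 photons

Total energy: E_total = P·t = 1.02 × 2.75 = 2.805 J.
Per-photon energy: E = 1.604e-18 J.
N = E_total / E_photon = 1.75e18.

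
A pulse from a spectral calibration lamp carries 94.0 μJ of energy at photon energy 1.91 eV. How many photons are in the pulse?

Per-photon energy: E = 3.060·10^-19 J (from energy = 1.91 eV).
N = E_total / E_photon = 9.40·10^-5 J / 3.060·10^-19 J = 3.07·10^14.

3.07·10^14 photons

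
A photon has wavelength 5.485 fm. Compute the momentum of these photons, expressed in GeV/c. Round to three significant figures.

Take h = 6.62607015 × 10^-34 J·s, c = 2.99792458 × 10^8 m/s, 1 eV = 1.602176634 × 10^-19 J.
First convert: λ = 5.485 fm = 5.485 × 10^-15 m.
Since p = h/λ for a photon, p = 1.208 × 10^-19 kg·m/s.
Converting to GeV/c: p = 0.2260 GeV/c ≈ 0.226 GeV/c.

0.226 GeV/c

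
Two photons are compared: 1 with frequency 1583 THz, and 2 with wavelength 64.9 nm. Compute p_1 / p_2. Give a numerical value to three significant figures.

0.343

p_1 = 3.499e-27 kg·m/s (from frequency = 1583 THz, via p = hf/c).
p_2 = 1.021e-26 kg·m/s (from wavelength = 64.9 nm, via p = h/λ).
Ratio = 3.499e-27 / 1.021e-26 = 0.343.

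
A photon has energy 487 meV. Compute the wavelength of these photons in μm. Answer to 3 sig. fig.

First convert: E = 487 meV = 7.8026·10^-20 J.
Apply λ = hc/E: λ = 2.546·10^-6 m.
Converting to μm: λ = 2.546 μm ≈ 2.55 μm.

2.55 μm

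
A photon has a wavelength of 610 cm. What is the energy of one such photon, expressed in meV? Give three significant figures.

2.03 × 10^-4 meV

Use h = 6.62607015 × 10^-34 J·s, c = 2.99792458 × 10^8 m/s, 1 eV = 1.602176634 × 10^-19 J.
In SI units: λ = 610 cm = 6.10 m.
Apply E = hc/λ: E = 3.256 × 10^-26 J.
Converting to meV: E = 2.033 × 10^-4 meV ≈ 2.03 × 10^-4 meV.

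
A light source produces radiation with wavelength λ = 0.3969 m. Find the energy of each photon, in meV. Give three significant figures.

Use h = 6.62607015·10^-34 J·s, c = 2.99792458·10^8 m/s, 1 eV = 1.602176634·10^-19 J.
The photon relation is E = hc/λ, giving E = 5.005·10^-25 J.
Converting to meV: E = 0.003124 meV ≈ 3.12·10^-3 meV.

3.12·10^-3 meV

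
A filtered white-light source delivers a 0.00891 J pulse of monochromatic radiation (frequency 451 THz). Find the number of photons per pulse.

2.98 × 10^16 photons

Per-photon energy: E = 2.988 × 10^-19 J (from frequency = 451 THz).
N = E_total / E_photon = 0.00891 J / 2.988 × 10^-19 J = 2.98 × 10^16.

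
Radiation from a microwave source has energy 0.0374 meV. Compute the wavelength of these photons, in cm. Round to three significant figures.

First convert: E = 0.0374 meV = 5.9921e-24 J.
For a photon λ = hc/E, so λ = 0.03315 m.
Converting to cm: λ = 3.315 cm ≈ 3.32 cm.

3.32 cm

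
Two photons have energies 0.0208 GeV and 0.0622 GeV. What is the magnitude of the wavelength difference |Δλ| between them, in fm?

Using λ = hc/E: λ₁ = 5.961 × 10^-14 m, λ₂ = 1.993 × 10^-14 m.
|Δλ| = |5.961 × 10^-14 − 1.993 × 10^-14| = 3.97 × 10^-14 m = 39.7 fm.

39.7 fm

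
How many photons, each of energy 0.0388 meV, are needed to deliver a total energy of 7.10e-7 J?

Per-photon energy: E = 6.216e-24 J (from energy = 0.0388 meV).
N = E_total / E_photon = 7.10e-7 J / 6.216e-24 J = 1.14e17.

1.14e17 photons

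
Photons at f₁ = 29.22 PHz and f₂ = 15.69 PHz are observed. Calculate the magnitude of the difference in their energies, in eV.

56.0 eV

Using E = hf: E₁ = 1.9361·10^-17 J, E₂ = 1.0396·10^-17 J.
|ΔE| = |1.9361·10^-17 − 1.0396·10^-17| = 8.97·10^-18 J = 56.0 eV.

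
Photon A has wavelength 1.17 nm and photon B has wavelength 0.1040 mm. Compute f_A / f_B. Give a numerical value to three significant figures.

8.89e4

f_A = 2.562e17 Hz (from wavelength = 1.17 nm, via f = c/λ).
f_B = 2.883e12 Hz (from wavelength = 0.1040 mm, via f = c/λ).
Ratio = 2.562e17 / 2.883e12 = 8.89e4.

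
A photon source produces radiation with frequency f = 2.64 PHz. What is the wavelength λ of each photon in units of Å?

Use c = 2.99792458e8 m/s.
Convert to SI: f = 2.64 PHz = 2.64e15 Hz.
Since λ = c/f for a photon, λ = 1.136e-7 m.
Converting to Å: λ = 1136 Å ≈ 1140 Å.

1140 Å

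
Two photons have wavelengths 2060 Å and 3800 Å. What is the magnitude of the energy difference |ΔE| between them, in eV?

2.76 eV

Using E = hc/λ: E₁ = 9.6429·10^-19 J, E₂ = 5.2275·10^-19 J.
|ΔE| = |9.6429·10^-19 − 5.2275·10^-19| = 4.42·10^-19 J = 2.76 eV.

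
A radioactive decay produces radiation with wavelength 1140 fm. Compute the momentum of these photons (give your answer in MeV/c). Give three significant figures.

1.09 MeV/c

(h = 6.62607015e-34 J·s, c = 2.99792458e8 m/s, 1 eV = 1.602176634e-19 J.)
Convert to SI: λ = 1140 fm = 1.14e-12 m.
Since p = h/λ for a photon, p = 5.812e-22 kg·m/s.
Converting to MeV/c: p = 1.088 MeV/c ≈ 1.09 MeV/c.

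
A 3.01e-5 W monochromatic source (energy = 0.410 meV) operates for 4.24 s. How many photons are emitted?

1.94e18 photons

Total energy: E_total = P·t = 3.01e-5 × 4.24 = 1.276e-4 J.
Per-photon energy: E = 6.569e-23 J.
N = E_total / E_photon = 1.94e18.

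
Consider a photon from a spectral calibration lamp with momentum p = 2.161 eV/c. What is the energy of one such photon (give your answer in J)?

3.46e-19 J

Convert to SI: p = 2.161 eV/c = 1.1549e-27 kg·m/s.
Since E = pc for a photon, E = 3.462e-19 J.
So E ≈ 3.46e-19 J.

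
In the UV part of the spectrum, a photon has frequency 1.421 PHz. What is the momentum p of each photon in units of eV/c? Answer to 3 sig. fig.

5.88 eV/c

First convert: f = 1.421 PHz = 1.421e15 Hz.
The photon relation is p = hf/c, giving p = 3.141e-27 kg·m/s.
Converting to eV/c: p = 5.877 eV/c ≈ 5.88 eV/c.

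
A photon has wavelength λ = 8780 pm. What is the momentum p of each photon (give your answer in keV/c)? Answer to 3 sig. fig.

Take h = 6.62607015e-34 J·s, c = 2.99792458e8 m/s, 1 eV = 1.602176634e-19 J.
First convert: λ = 8780 pm = 8.78e-9 m.
Since p = h/λ for a photon, p = 7.547e-26 kg·m/s.
Converting to keV/c: p = 0.1412 keV/c ≈ 0.141 keV/c.

0.141 keV/c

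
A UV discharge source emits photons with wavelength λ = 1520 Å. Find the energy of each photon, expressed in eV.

8.16 eV

Use h = 6.62607015e-34 J·s, c = 2.99792458e8 m/s, 1 eV = 1.602176634e-19 J.
In SI units: λ = 1520 Å = 1.52e-7 m.
Apply E = hc/λ: E = 1.307e-18 J.
Converting to eV: E = 8.157 eV ≈ 8.16 eV.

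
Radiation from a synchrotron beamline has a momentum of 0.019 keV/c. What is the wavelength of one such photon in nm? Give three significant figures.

65.3 nm

Convert to SI: p = 0.019 keV/c = 1.0154 × 10^-26 kg·m/s.
Apply λ = h/p: λ = 6.525 × 10^-8 m.
Converting to nm: λ = 65.25 nm ≈ 65.3 nm.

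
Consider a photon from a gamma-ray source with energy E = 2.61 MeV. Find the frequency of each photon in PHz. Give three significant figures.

First convert: E = 2.61 MeV = 4.1817e-13 J.
For a photon f = E/h, so f = 6.311e20 Hz.
Converting to PHz: f = 631100 PHz ≈ 6.31e5 PHz.

6.31e5 PHz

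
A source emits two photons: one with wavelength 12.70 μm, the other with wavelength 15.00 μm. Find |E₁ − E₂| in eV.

Using E = hc/λ: E₁ = 1.5641e-20 J, E₂ = 1.3243e-20 J.
|ΔE| = |1.5641e-20 − 1.3243e-20| = 2.40e-21 J = 0.0150 eV.

0.0150 eV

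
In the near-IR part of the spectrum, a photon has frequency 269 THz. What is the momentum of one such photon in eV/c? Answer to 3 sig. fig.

In SI units: f = 269 THz = 2.69·10^14 Hz.
Apply p = hf/c: p = 5.945·10^-28 kg·m/s.
Converting to eV/c: p = 1.112 eV/c ≈ 1.11 eV/c.

1.11 eV/c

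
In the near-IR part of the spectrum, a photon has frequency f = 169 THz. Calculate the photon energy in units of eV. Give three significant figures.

0.699 eV

Use h = 6.62607015 × 10^-34 J·s, 1 eV = 1.602176634 × 10^-19 J.
In SI units: f = 169 THz = 1.69 × 10^14 Hz.
Since E = hf for a photon, E = 1.120 × 10^-19 J.
Converting to eV: E = 0.6989 eV ≈ 0.699 eV.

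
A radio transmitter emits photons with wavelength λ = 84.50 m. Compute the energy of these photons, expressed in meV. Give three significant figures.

The photon relation is E = hc/λ, giving E = 2.351e-27 J.
Converting to meV: E = 1.467e-5 meV ≈ 1.47e-5 meV.

1.47e-5 meV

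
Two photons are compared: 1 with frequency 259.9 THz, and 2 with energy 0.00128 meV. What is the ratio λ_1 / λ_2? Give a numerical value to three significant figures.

1.19·10^-6

λ_1 = 1.153·10^-6 m (from frequency = 259.9 THz, via λ = c/f).
λ_2 = 0.9686 m (from energy = 0.00128 meV, via λ = hc/E).
Ratio = 1.153·10^-6 / 0.9686 = 1.19·10^-6.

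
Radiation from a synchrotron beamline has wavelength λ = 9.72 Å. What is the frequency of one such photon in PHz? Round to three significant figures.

Take c = 2.99792458·10^8 m/s.
In SI units: λ = 9.72 Å = 9.72·10^-10 m.
The photon relation is f = c/λ, giving f = 3.084·10^17 Hz.
Converting to PHz: f = 308.4 PHz ≈ 308 PHz.

308 PHz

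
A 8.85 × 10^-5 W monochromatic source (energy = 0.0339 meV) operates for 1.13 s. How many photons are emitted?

Total energy: E_total = P·t = 8.85 × 10^-5 × 1.13 = 1.000 × 10^-4 J.
Per-photon energy: E = 5.431 × 10^-24 J.
N = E_total / E_photon = 1.84 × 10^19.

1.84 × 10^19 photons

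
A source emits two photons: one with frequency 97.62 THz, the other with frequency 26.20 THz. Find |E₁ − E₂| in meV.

295 meV

Using E = hf: E₁ = 6.4684e-20 J, E₂ = 1.7360e-20 J.
|ΔE| = |6.4684e-20 − 1.7360e-20| = 4.73e-20 J = 295 meV.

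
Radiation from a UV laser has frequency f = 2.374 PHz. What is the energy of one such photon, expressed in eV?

Take h = 6.62607015 × 10^-34 J·s, 1 eV = 1.602176634 × 10^-19 J.
Convert to SI: f = 2.374 PHz = 2.374 × 10^15 Hz.
For a photon E = hf, so E = 1.573 × 10^-18 J.
Converting to eV: E = 9.818 eV ≈ 9.82 eV.

9.82 eV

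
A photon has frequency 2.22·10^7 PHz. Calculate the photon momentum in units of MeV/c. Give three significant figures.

91.8 MeV/c

Use h = 6.62607015·10^-34 J·s, c = 2.99792458·10^8 m/s, 1 eV = 1.602176634·10^-19 J.
Convert to SI: f = 2.22·10^7 PHz = 2.22·10^22 Hz.
The photon relation is p = hf/c, giving p = 4.907·10^-20 kg·m/s.
Converting to MeV/c: p = 91.81 MeV/c ≈ 91.8 MeV/c.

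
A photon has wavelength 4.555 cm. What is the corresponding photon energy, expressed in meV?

0.0272 meV

Take h = 6.62607015·10^-34 J·s, c = 2.99792458·10^8 m/s, 1 eV = 1.602176634·10^-19 J.
Convert to SI: λ = 4.555 cm = 0.04555 m.
The photon relation is E = hc/λ, giving E = 4.361·10^-24 J.
Converting to meV: E = 0.02722 meV ≈ 0.0272 meV.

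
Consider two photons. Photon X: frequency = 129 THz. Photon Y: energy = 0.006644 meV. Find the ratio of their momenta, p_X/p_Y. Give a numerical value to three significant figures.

8.03·10^4

p_X = 2.851·10^-28 kg·m/s (from frequency = 129 THz, via p = hf/c).
p_Y = 3.551·10^-33 kg·m/s (from energy = 0.006644 meV, via p = E/c).
Ratio = 2.851·10^-28 / 3.551·10^-33 = 8.03·10^4.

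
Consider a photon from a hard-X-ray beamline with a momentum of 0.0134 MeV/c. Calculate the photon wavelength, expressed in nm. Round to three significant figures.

(h = 6.62607015e-34 J·s, c = 2.99792458e8 m/s, 1 eV = 1.602176634e-19 J.)
In SI units: p = 0.0134 MeV/c = 7.1613e-24 kg·m/s.
For a photon λ = h/p, so λ = 9.253e-11 m.
Converting to nm: λ = 0.09253 nm ≈ 0.0925 nm.

0.0925 nm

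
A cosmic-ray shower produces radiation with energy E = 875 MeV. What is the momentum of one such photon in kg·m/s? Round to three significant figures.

Use c = 2.99792458 × 10^8 m/s, 1 eV = 1.602176634 × 10^-19 J.
First convert: E = 875 MeV = 1.4019 × 10^-10 J.
The photon relation is p = E/c, giving p = 4.676 × 10^-19 kg·m/s.
So p ≈ 4.68 × 10^-19 kg·m/s.

4.68 × 10^-19 kg·m/s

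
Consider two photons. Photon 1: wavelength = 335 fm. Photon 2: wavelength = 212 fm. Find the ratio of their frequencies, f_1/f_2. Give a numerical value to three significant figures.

0.633

f_1 = 8.949·10^20 Hz (from wavelength = 335 fm, via f = c/λ).
f_2 = 1.414·10^21 Hz (from wavelength = 212 fm, via f = c/λ).
Ratio = 8.949·10^20 / 1.414·10^21 = 0.633.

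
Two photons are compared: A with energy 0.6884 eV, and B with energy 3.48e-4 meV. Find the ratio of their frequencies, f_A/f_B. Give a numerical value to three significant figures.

f_A = 1.665e14 Hz (from energy = 0.6884 eV, via f = E/h).
f_B = 8.415e7 Hz (from energy = 3.48e-4 meV, via f = E/h).
Ratio = 1.665e14 / 8.415e7 = 1.98e6.

1.98e6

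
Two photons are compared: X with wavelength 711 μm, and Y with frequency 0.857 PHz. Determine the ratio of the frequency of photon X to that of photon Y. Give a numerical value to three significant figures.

f_X = 4.216e11 Hz (from wavelength = 711 μm, via f = c/λ).
f_Y = 8.570e14 Hz (from frequency = 0.857 PHz, via f given directly).
Ratio = 4.216e11 / 8.570e14 = 4.92e-4.

4.92e-4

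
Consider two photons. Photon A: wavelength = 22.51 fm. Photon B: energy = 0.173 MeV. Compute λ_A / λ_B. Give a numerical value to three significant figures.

λ_A = 2.251 × 10^-14 m (from wavelength = 22.51 fm, via λ given directly).
λ_B = 7.167 × 10^-12 m (from energy = 0.173 MeV, via λ = hc/E).
Ratio = 2.251 × 10^-14 / 7.167 × 10^-12 = 3.14 × 10^-3.

3.14 × 10^-3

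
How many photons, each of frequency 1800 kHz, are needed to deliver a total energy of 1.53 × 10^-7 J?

Per-photon energy: E = 1.193 × 10^-27 J (from frequency = 1800 kHz).
N = E_total / E_photon = 1.53 × 10^-7 J / 1.193 × 10^-27 J = 1.28 × 10^20.

1.28 × 10^20 photons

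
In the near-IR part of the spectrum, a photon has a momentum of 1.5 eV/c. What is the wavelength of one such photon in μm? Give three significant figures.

(h = 6.62607015e-34 J·s, c = 2.99792458e8 m/s, 1 eV = 1.602176634e-19 J.)
Convert to SI: p = 1.5 eV/c = 8.0164e-28 kg·m/s.
Since λ = h/p for a photon, λ = 8.266e-7 m.
Converting to μm: λ = 0.8266 μm ≈ 0.827 μm.

0.827 μm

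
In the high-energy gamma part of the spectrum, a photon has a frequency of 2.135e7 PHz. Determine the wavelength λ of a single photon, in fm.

14.0 fm

Use c = 2.99792458e8 m/s.
In SI units: f = 2.135e7 PHz = 2.135e22 Hz.
For a photon λ = c/f, so λ = 1.404e-14 m.
Converting to fm: λ = 14.04 fm ≈ 14.0 fm.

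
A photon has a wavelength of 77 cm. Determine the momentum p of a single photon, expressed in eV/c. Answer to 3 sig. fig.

Take h = 6.62607015e-34 J·s, c = 2.99792458e8 m/s, 1 eV = 1.602176634e-19 J.
First convert: λ = 77 cm = 0.77 m.
Apply p = h/λ: p = 8.605e-34 kg·m/s.
Converting to eV/c: p = 1.610e-6 eV/c ≈ 1.61e-6 eV/c.

1.61e-6 eV/c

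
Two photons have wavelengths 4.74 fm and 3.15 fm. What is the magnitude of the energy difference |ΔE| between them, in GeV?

Using E = hc/λ: E₁ = 4.191 × 10^-11 J, E₂ = 6.306 × 10^-11 J.
|ΔE| = |4.191 × 10^-11 − 6.306 × 10^-11| = 2.12 × 10^-11 J = 0.132 GeV.

0.132 GeV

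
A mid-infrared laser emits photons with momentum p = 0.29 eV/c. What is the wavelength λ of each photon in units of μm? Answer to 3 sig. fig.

4.28 μm

(h = 6.62607015e-34 J·s, c = 2.99792458e8 m/s, 1 eV = 1.602176634e-19 J.)
Convert to SI: p = 0.29 eV/c = 1.5498e-28 kg·m/s.
For a photon λ = h/p, so λ = 4.275e-6 m.
Converting to μm: λ = 4.275 μm ≈ 4.28 μm.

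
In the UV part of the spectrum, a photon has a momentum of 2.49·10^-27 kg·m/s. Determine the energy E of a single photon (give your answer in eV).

Use c = 2.99792458·10^8 m/s, 1 eV = 1.602176634·10^-19 J.
Apply E = pc: E = 7.465·10^-19 J.
Converting to eV: E = 4.659 eV ≈ 4.66 eV.

4.66 eV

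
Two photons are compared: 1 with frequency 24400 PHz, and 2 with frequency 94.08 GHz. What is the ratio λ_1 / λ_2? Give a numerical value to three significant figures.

λ_1 = 1.229·10^-11 m (from frequency = 24400 PHz, via λ = c/f).
λ_2 = 0.003187 m (from frequency = 94.08 GHz, via λ = c/f).
Ratio = 1.229·10^-11 / 0.003187 = 3.86·10^-9.

3.86·10^-9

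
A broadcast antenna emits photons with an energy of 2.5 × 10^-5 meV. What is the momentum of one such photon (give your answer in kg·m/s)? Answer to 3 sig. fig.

First convert: E = 2.5 × 10^-5 meV = 4.0054 × 10^-27 J.
For a photon p = E/c, so p = 1.336 × 10^-35 kg·m/s.
So p ≈ 1.34 × 10^-35 kg·m/s.

1.34 × 10^-35 kg·m/s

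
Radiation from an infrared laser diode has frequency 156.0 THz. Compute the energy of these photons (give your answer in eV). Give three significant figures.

Use h = 6.62607015 × 10^-34 J·s, 1 eV = 1.602176634 × 10^-19 J.
Convert to SI: f = 156.0 THz = 1.560 × 10^14 Hz.
The photon relation is E = hf, giving E = 1.034 × 10^-19 J.
Converting to eV: E = 0.6452 eV ≈ 0.645 eV.

0.645 eV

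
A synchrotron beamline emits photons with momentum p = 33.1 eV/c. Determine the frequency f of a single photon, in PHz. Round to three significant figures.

Convert to SI: p = 33.1 eV/c = 1.7690·10^-26 kg·m/s.
Apply f = pc/h: f = 8.004·10^15 Hz.
Converting to PHz: f = 8.004 PHz ≈ 8.00 PHz.

8.00 PHz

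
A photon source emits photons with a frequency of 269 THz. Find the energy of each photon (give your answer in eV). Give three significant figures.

(h = 6.62607015e-34 J·s, 1 eV = 1.602176634e-19 J.)
In SI units: f = 269 THz = 2.69e14 Hz.
The photon relation is E = hf, giving E = 1.782e-19 J.
Converting to eV: E = 1.112 eV ≈ 1.11 eV.

1.11 eV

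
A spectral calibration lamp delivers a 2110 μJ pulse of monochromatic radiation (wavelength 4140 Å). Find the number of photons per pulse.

Per-photon energy: E = 4.798·10^-19 J (from wavelength = 4140 Å).
N = E_total / E_photon = 0.00211 J / 4.798·10^-19 J = 4.40·10^15.

4.40·10^15 photons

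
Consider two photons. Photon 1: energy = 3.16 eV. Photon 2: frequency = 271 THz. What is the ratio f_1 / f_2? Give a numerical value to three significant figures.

2.82

f_1 = 7.641·10^14 Hz (from energy = 3.16 eV, via f = E/h).
f_2 = 2.710·10^14 Hz (from frequency = 271 THz, via f given directly).
Ratio = 7.641·10^14 / 2.710·10^14 = 2.82.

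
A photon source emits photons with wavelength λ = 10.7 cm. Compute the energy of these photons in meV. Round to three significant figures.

First convert: λ = 10.7 cm = 0.107 m.
For a photon E = hc/λ, so E = 1.856e-24 J.
Converting to meV: E = 0.01159 meV ≈ 0.0116 meV.

0.0116 meV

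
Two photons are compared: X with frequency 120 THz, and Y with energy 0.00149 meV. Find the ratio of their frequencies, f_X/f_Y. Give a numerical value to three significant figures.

f_X = 1.200 × 10^14 Hz (from frequency = 120 THz, via f given directly).
f_Y = 3.603 × 10^8 Hz (from energy = 0.00149 meV, via f = E/h).
Ratio = 1.200 × 10^14 / 3.603 × 10^8 = 3.33 × 10^5.

3.33 × 10^5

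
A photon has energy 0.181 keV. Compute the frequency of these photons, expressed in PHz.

43.8 PHz

Take h = 6.62607015e-34 J·s, 1 eV = 1.602176634e-19 J.
First convert: E = 0.181 keV = 2.8999e-17 J.
The photon relation is f = E/h, giving f = 4.377e16 Hz.
Converting to PHz: f = 43.77 PHz ≈ 43.8 PHz.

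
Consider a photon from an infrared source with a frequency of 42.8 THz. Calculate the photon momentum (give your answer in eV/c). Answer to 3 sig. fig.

0.177 eV/c

Use h = 6.62607015 × 10^-34 J·s, c = 2.99792458 × 10^8 m/s, 1 eV = 1.602176634 × 10^-19 J.
In SI units: f = 42.8 THz = 4.28 × 10^13 Hz.
The photon relation is p = hf/c, giving p = 9.460 × 10^-29 kg·m/s.
Converting to eV/c: p = 0.1770 eV/c ≈ 0.177 eV/c.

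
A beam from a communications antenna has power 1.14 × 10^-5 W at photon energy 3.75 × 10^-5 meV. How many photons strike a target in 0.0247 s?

Total energy: E_total = P·t = 1.14 × 10^-5 × 0.0247 = 2.816 × 10^-7 J.
Per-photon energy: E = 6.008 × 10^-27 J.
N = E_total / E_photon = 4.69 × 10^19.

4.69 × 10^19 photons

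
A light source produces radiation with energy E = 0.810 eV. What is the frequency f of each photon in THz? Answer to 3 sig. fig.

196 THz

First convert: E = 0.810 eV = 1.2978e-19 J.
Apply f = E/h: f = 1.959e14 Hz.
Converting to THz: f = 195.9 THz ≈ 196 THz.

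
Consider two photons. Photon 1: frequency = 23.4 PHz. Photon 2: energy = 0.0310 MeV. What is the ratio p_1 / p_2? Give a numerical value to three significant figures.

3.12e-3

p_1 = 5.172e-26 kg·m/s (from frequency = 23.4 PHz, via p = hf/c).
p_2 = 1.657e-23 kg·m/s (from energy = 0.0310 MeV, via p = E/c).
Ratio = 5.172e-26 / 1.657e-23 = 3.12e-3.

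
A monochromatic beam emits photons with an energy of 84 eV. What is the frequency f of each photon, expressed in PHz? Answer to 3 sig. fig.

20.3 PHz

In SI units: E = 84 eV = 1.3458·10^-17 J.
For a photon f = E/h, so f = 2.031·10^16 Hz.
Converting to PHz: f = 20.31 PHz ≈ 20.3 PHz.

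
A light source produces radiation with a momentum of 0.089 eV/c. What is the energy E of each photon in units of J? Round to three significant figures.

In SI units: p = 0.089 eV/c = 4.7564 × 10^-29 kg·m/s.
Apply E = pc: E = 1.426 × 10^-20 J.
So E ≈ 1.43 × 10^-20 J.

1.43 × 10^-20 J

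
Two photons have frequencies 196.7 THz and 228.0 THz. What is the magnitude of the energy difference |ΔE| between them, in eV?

Using E = hf: E₁ = 1.3033 × 10^-19 J, E₂ = 1.5107 × 10^-19 J.
|ΔE| = |1.3033 × 10^-19 − 1.5107 × 10^-19| = 2.07 × 10^-20 J = 0.129 eV.

0.129 eV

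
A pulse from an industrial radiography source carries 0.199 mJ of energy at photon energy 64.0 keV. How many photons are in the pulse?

1.94 × 10^10 photons

Per-photon energy: E = 1.025 × 10^-14 J (from energy = 64.0 keV).
N = E_total / E_photon = 1.99 × 10^-4 J / 1.025 × 10^-14 J = 1.94 × 10^10.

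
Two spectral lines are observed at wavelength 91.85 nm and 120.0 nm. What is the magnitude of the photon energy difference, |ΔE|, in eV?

Using E = hc/λ: E₁ = 2.1627e-18 J, E₂ = 1.6554e-18 J.
|ΔE| = |2.1627e-18 − 1.6554e-18| = 5.07e-19 J = 3.17 eV.

3.17 eV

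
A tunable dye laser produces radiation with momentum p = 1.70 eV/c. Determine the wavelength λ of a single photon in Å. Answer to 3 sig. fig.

7290 Å

First convert: p = 1.70 eV/c = 9.0853 × 10^-28 kg·m/s.
Apply λ = h/p: λ = 7.293 × 10^-7 m.
Converting to Å: λ = 7293 Å ≈ 7290 Å.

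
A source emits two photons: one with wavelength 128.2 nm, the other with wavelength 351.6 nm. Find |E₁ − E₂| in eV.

6.14 eV

Using E = hc/λ: E₁ = 1.5495 × 10^-18 J, E₂ = 5.6497 × 10^-19 J.
|ΔE| = |1.5495 × 10^-18 − 5.6497 × 10^-19| = 9.85 × 10^-19 J = 6.14 eV.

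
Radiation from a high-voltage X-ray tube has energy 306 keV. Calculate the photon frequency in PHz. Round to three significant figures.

7.40e4 PHz

In SI units: E = 306 keV = 4.9027e-14 J.
Since f = E/h for a photon, f = 7.399e19 Hz.
Converting to PHz: f = 73990 PHz ≈ 7.40e4 PHz.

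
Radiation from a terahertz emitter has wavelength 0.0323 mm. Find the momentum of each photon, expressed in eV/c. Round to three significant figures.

0.0384 eV/c

Use h = 6.62607015 × 10^-34 J·s, c = 2.99792458 × 10^8 m/s, 1 eV = 1.602176634 × 10^-19 J.
In SI units: λ = 0.0323 mm = 3.23 × 10^-5 m.
For a photon p = h/λ, so p = 2.051 × 10^-29 kg·m/s.
Converting to eV/c: p = 0.03839 eV/c ≈ 0.0384 eV/c.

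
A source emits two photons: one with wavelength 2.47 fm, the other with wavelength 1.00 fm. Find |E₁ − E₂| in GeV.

Using E = hc/λ: E₁ = 8.042·10^-11 J, E₂ = 1.986·10^-10 J.
|ΔE| = |8.042·10^-11 − 1.986·10^-10| = 1.18·10^-10 J = 0.738 GeV.

0.738 GeV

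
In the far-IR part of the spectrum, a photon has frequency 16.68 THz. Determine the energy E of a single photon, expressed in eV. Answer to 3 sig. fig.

In SI units: f = 16.68 THz = 1.668·10^13 Hz.
Apply E = hf: E = 1.105·10^-20 J.
Converting to eV: E = 0.06898 eV ≈ 0.0690 eV.

0.0690 eV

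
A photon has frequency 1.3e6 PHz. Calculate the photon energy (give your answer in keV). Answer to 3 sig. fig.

5380 keV

First convert: f = 1.3e6 PHz = 1.3e21 Hz.
Apply E = hf: E = 8.614e-13 J.
Converting to keV: E = 5376 keV ≈ 5380 keV.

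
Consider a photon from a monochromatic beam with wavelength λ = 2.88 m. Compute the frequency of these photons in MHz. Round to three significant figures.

(c = 2.99792458e8 m/s.)
Apply f = c/λ: f = 1.041e8 Hz.
Converting to MHz: f = 104.1 MHz ≈ 104 MHz.

104 MHz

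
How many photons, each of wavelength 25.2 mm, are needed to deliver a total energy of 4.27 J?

Per-photon energy: E = 7.883 × 10^-24 J (from wavelength = 25.2 mm).
N = E_total / E_photon = 4.27 J / 7.883 × 10^-24 J = 5.42 × 10^23.

5.42 × 10^23 photons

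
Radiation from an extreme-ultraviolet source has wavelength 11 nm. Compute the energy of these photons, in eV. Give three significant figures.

113 eV

Convert to SI: λ = 11 nm = 1.1e-8 m.
For a photon E = hc/λ, so E = 1.806e-17 J.
Converting to eV: E = 112.7 eV ≈ 113 eV.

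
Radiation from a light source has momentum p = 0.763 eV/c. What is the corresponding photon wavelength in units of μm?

(h = 6.62607015 × 10^-34 J·s, c = 2.99792458 × 10^8 m/s, 1 eV = 1.602176634 × 10^-19 J.)
First convert: p = 0.763 eV/c = 4.0777 × 10^-28 kg·m/s.
For a photon λ = h/p, so λ = 1.625 × 10^-6 m.
Converting to μm: λ = 1.625 μm ≈ 1.62 μm.

1.62 μm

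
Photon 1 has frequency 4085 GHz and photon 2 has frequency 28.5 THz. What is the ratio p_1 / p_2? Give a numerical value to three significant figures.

p_1 = 9.029 × 10^-30 kg·m/s (from frequency = 4085 GHz, via p = hf/c).
p_2 = 6.299 × 10^-29 kg·m/s (from frequency = 28.5 THz, via p = hf/c).
Ratio = 9.029 × 10^-30 / 6.299 × 10^-29 = 0.143.

0.143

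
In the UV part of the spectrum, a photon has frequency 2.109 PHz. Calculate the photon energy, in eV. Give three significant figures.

In SI units: f = 2.109 PHz = 2.109·10^15 Hz.
For a photon E = hf, so E = 1.397·10^-18 J.
Converting to eV: E = 8.722 eV ≈ 8.72 eV.

8.72 eV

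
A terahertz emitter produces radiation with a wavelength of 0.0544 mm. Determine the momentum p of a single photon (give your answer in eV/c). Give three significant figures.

0.0228 eV/c

(h = 6.62607015e-34 J·s, c = 2.99792458e8 m/s, 1 eV = 1.602176634e-19 J.)
Convert to SI: λ = 0.0544 mm = 5.44e-5 m.
The photon relation is p = h/λ, giving p = 1.218e-29 kg·m/s.
Converting to eV/c: p = 0.02279 eV/c ≈ 0.0228 eV/c.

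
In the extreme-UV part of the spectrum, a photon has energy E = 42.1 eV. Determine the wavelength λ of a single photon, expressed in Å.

First convert: E = 42.1 eV = 6.7452 × 10^-18 J.
The photon relation is λ = hc/E, giving λ = 2.945 × 10^-8 m.
Converting to Å: λ = 294.5 Å ≈ 294 Å.

294 Å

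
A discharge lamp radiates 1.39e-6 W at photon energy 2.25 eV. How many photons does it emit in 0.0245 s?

Total energy: E_total = P·t = 1.39e-6 × 0.0245 = 3.406e-8 J.
Per-photon energy: E = 3.605e-19 J.
N = E_total / E_photon = 9.45e10.

9.45e10 photons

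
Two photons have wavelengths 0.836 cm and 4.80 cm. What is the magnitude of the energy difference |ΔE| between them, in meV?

0.122 meV

Using E = hc/λ: E₁ = 2.376e-23 J, E₂ = 4.138e-24 J.
|ΔE| = |2.376e-23 − 4.138e-24| = 1.96e-23 J = 0.122 meV.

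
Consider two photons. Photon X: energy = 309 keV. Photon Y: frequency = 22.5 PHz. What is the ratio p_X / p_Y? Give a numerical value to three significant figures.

3320

p_X = 1.651·10^-22 kg·m/s (from energy = 309 keV, via p = E/c).
p_Y = 4.973·10^-26 kg·m/s (from frequency = 22.5 PHz, via p = hf/c).
Ratio = 1.651·10^-22 / 4.973·10^-26 = 3320.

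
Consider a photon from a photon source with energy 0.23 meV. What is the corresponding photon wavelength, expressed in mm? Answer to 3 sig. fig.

5.39 mm

Use h = 6.62607015e-34 J·s, c = 2.99792458e8 m/s, 1 eV = 1.602176634e-19 J.
First convert: E = 0.23 meV = 3.6850e-23 J.
For a photon λ = hc/E, so λ = 0.005391 m.
Converting to mm: λ = 5.391 mm ≈ 5.39 mm.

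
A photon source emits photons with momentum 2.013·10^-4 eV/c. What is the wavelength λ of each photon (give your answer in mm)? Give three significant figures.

6.16 mm

(h = 6.62607015·10^-34 J·s, c = 2.99792458·10^8 m/s, 1 eV = 1.602176634·10^-19 J.)
First convert: p = 2.013·10^-4 eV/c = 1.0758·10^-31 kg·m/s.
Since λ = h/p for a photon, λ = 0.006159 m.
Converting to mm: λ = 6.159 mm ≈ 6.16 mm.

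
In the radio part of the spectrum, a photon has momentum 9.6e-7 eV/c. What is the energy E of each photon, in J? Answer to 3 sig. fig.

1.54e-25 J

In SI units: p = 9.6e-7 eV/c = 5.1305e-34 kg·m/s.
Apply E = pc: E = 1.538e-25 J.
So E ≈ 1.54e-25 J.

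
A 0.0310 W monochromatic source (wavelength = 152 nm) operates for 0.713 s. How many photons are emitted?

1.69 × 10^16 photons

Total energy: E_total = P·t = 0.0310 × 0.713 = 0.02210 J.
Per-photon energy: E = 1.307 × 10^-18 J.
N = E_total / E_photon = 1.69 × 10^16.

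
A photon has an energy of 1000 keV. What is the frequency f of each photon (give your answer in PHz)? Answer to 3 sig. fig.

In SI units: E = 1000 keV = 1.6022 × 10^-13 J.
The photon relation is f = E/h, giving f = 2.418 × 10^20 Hz.
Converting to PHz: f = 241800 PHz ≈ 2.42 × 10^5 PHz.

2.42 × 10^5 PHz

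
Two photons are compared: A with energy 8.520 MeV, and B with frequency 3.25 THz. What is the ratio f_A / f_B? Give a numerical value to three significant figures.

f_A = 2.060·10^21 Hz (from energy = 8.520 MeV, via f = E/h).
f_B = 3.250·10^12 Hz (from frequency = 3.25 THz, via f given directly).
Ratio = 2.060·10^21 / 3.250·10^12 = 6.34·10^8.

6.34·10^8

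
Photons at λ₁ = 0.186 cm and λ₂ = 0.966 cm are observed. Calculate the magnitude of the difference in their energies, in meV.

0.538 meV

Using E = hc/λ: E₁ = 1.068 × 10^-22 J, E₂ = 2.056 × 10^-23 J.
|ΔE| = |1.068 × 10^-22 − 2.056 × 10^-23| = 8.62 × 10^-23 J = 0.538 meV.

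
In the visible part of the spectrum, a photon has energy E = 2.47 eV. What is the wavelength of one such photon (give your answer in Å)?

(h = 6.62607015·10^-34 J·s, c = 2.99792458·10^8 m/s, 1 eV = 1.602176634·10^-19 J.)
First convert: E = 2.47 eV = 3.9574·10^-19 J.
For a photon λ = hc/E, so λ = 5.020·10^-7 m.
Converting to Å: λ = 5020 Å ≈ 5020 Å.

5020 Å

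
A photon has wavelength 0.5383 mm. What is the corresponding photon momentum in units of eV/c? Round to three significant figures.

2.30e-3 eV/c

(h = 6.62607015e-34 J·s, c = 2.99792458e8 m/s, 1 eV = 1.602176634e-19 J.)
First convert: λ = 0.5383 mm = 5.383e-4 m.
Apply p = h/λ: p = 1.231e-30 kg·m/s.
Converting to eV/c: p = 0.002303 eV/c ≈ 2.30e-3 eV/c.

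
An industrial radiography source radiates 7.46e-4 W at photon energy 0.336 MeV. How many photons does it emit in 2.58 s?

Total energy: E_total = P·t = 7.46e-4 × 2.58 = 0.001925 J.
Per-photon energy: E = 5.383e-14 J.
N = E_total / E_photon = 3.58e10.

3.58e10 photons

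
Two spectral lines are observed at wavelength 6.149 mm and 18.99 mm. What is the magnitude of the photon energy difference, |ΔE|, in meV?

0.136 meV

Using E = hc/λ: E₁ = 3.2305e-23 J, E₂ = 1.0460e-23 J.
|ΔE| = |3.2305e-23 − 1.0460e-23| = 2.18e-23 J = 0.136 meV.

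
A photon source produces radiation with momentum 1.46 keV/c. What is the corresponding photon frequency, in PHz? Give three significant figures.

353 PHz

Take h = 6.62607015 × 10^-34 J·s, c = 2.99792458 × 10^8 m/s, 1 eV = 1.602176634 × 10^-19 J.
First convert: p = 1.46 keV/c = 7.8027 × 10^-25 kg·m/s.
For a photon f = pc/h, so f = 3.530 × 10^17 Hz.
Converting to PHz: f = 353.0 PHz ≈ 353 PHz.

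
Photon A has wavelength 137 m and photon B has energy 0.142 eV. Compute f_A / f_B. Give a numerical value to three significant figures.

6.37e-8

f_A = 2.188e6 Hz (from wavelength = 137 m, via f = c/λ).
f_B = 3.434e13 Hz (from energy = 0.142 eV, via f = E/h).
Ratio = 2.188e6 / 3.434e13 = 6.37e-8.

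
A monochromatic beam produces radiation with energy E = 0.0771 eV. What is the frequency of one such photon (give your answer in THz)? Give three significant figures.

Use h = 6.62607015 × 10^-34 J·s, 1 eV = 1.602176634 × 10^-19 J.
Convert to SI: E = 0.0771 eV = 1.2353 × 10^-20 J.
For a photon f = E/h, so f = 1.864 × 10^13 Hz.
Converting to THz: f = 18.64 THz ≈ 18.6 THz.

18.6 THz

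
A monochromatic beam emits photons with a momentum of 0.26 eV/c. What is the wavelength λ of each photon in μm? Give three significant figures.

4.77 μm

First convert: p = 0.26 eV/c = 1.3895·10^-28 kg·m/s.
Since λ = h/p for a photon, λ = 4.769·10^-6 m.
Converting to μm: λ = 4.769 μm ≈ 4.77 μm.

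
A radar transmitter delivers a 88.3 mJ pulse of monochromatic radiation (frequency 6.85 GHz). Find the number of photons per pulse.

Per-photon energy: E = 4.539e-24 J (from frequency = 6.85 GHz).
N = E_total / E_photon = 0.0883 J / 4.539e-24 J = 1.95e22.

1.95e22 photons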